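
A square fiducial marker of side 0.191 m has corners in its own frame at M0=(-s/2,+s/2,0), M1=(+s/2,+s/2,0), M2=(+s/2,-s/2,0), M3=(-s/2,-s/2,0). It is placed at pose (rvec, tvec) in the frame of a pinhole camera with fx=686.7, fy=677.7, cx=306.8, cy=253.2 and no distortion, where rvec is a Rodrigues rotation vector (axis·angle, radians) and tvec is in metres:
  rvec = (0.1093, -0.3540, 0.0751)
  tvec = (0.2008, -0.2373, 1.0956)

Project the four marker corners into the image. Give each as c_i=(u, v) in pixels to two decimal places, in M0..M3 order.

c0=(372.61, 159.68) c1=(476.55, 171.34) c2=(490.08, 55.47) c3=(385.24, 36.27)

Intrinsics K: fx=686.7, fy=677.7, cx=306.8, cy=253.2
Marker side s = 0.191 m; corners in marker frame (Z=0):
  M0 = (-0.0955, +0.0955, 0)
  M1 = (+0.0955, +0.0955, 0)
  M2 = (+0.0955, -0.0955, 0)
  M3 = (-0.0955, -0.0955, 0)
rvec = (0.1093, -0.3540, 0.0751), |rvec| = θ = 0.37802 rad = 21.659°
Rodrigues: sinθ=0.36909, 1−cosθ=0.07060; R = I + sinθ·[k]× + (1−cosθ)·[k]×²:
    [+0.93530 -0.09244 -0.34157]
    [+0.05421 +0.99131 -0.11985]
    [+0.34968 +0.09358 +0.93218]
t = (0.2008, -0.2373, 1.0956) m
M0: Pc = R·M0+t = (+0.10265, -0.14781, +1.07114); u = 686.7·(+0.10265)/1.07114 + 306.8 = 372.6086, v = 677.7·(-0.14781)/1.07114 + 253.2 = 159.6844
M1: Pc = R·M1+t = (+0.28129, -0.13745, +1.13793); u = 686.7·(+0.28129)/1.13793 + 306.8 = 476.5499, v = 677.7·(-0.13745)/1.13793 + 253.2 = 171.3393
M2: Pc = R·M2+t = (+0.29895, -0.32679, +1.12006); u = 686.7·(+0.29895)/1.12006 + 306.8 = 490.0837, v = 677.7·(-0.32679)/1.12006 + 253.2 = 55.4710
M3: Pc = R·M3+t = (+0.12031, -0.33715, +1.05327); u = 686.7·(+0.12031)/1.05327 + 306.8 = 385.2367, v = 677.7·(-0.33715)/1.05327 + 253.2 = 36.2709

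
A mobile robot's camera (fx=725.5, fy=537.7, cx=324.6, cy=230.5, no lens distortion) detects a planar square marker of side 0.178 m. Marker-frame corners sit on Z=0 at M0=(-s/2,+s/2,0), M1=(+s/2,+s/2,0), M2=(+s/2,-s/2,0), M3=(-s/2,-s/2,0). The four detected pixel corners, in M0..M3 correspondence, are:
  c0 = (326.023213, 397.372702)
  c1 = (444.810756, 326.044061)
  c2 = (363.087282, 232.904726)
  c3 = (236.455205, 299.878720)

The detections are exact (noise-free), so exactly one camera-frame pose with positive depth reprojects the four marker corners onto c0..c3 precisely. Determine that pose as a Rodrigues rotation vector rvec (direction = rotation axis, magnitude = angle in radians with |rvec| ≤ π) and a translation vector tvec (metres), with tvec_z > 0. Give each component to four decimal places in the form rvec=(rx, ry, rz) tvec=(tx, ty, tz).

Intrinsics K: fx=725.5, fy=537.7, cx=324.6, cy=230.5
Marker side s = 0.178 m; corners in marker frame (Z=0):
  M0 = (-0.0890, +0.0890, 0)
  M1 = (+0.0890, +0.0890, 0)
  M2 = (+0.0890, -0.0890, 0)
  M3 = (-0.0890, -0.0890, 0)
Detected image corners:
  c0 = (326.023213, 397.372702) px
  c1 = (444.810756, 326.044061) px
  c2 = (363.087282, 232.904726) px
  c3 = (236.455205, 299.878720) px
Planar DLT: solve 8×8 A·h = b for H (H[2,2]=1):
  H  [+806.77866 +521.42119 +344.92447]
  H  [-280.78939 +572.64085 +313.50032]
  H  [+0.34336 +0.11950 +1.00000]
B = K⁻¹H; ‖b₁‖=1.218412, ‖b₂‖=1.218412; λ = 2/(‖b₁‖+‖b₂‖) = 0.820740, sign → tz>0 ⇒ λ=+0.820740
r₁ = λ·B[:,0] = (+0.78660,-0.54940,+0.28181); r₂ = λ·B[:,1] = (+0.54599,+0.83203,+0.09808)
r₃ = r₁×r₂ = (-0.28835,+0.07672,+0.95445); SVD([r₁ r₂ r₃]) → R = UVᵀ:
  R  [+0.78660 +0.54599 -0.28835]
  R  [-0.54940 +0.83203 +0.07672]
  R  [+0.28181 +0.09808 +0.95445]
t = (+0.02299, +0.12669, +0.82074) m
tr R = 2.573081; θ = arccos((tr R − 1)/2) = 0.665610 rad = 38.137°
axis k = ((R−Rᵀ)₃₂, (R−Rᵀ)₁₃, (R−Rᵀ)₂₁) / (2 sinθ) = (+0.017293, -0.461640, -0.886899)
rvec = θ·k = (+0.011510, -0.307272, -0.590329)

rvec=(0.0115, -0.3073, -0.5903) tvec=(0.0230, 0.1267, 0.8207)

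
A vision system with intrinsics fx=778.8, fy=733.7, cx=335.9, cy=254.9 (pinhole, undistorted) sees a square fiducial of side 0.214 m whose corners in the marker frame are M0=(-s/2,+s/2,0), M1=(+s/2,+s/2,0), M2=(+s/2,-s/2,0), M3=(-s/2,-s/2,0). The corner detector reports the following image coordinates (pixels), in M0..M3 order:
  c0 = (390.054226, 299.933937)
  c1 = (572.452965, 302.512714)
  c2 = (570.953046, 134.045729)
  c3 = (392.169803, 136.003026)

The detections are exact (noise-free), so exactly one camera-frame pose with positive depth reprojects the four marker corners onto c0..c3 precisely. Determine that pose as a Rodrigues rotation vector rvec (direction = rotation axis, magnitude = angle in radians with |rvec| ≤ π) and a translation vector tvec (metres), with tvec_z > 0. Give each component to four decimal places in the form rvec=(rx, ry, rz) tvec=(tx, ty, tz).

Intrinsics K: fx=778.8, fy=733.7, cx=335.9, cy=254.9
Marker side s = 0.214 m; corners in marker frame (Z=0):
  M0 = (-0.1070, +0.1070, 0)
  M1 = (+0.1070, +0.1070, 0)
  M2 = (+0.1070, -0.1070, 0)
  M3 = (-0.1070, -0.1070, 0)
Detected image corners:
  c0 = (390.054226, 299.933937) px
  c1 = (572.452965, 302.512714) px
  c2 = (570.953046, 134.045729) px
  c3 = (392.169803, 136.003026) px
Planar DLT: solve 8×8 A·h = b for H (H[2,2]=1):
  H  [+782.48524 -46.69523 +480.17853]
  H  [-26.43502 +756.03266 +217.28796]
  H  [-0.12736 -0.09377 +1.00000]
B = K⁻¹H; ‖b₁‖=1.067322, ‖b₂‖=1.067322; λ = 2/(‖b₁‖+‖b₂‖) = 0.936924, sign → tz>0 ⇒ λ=+0.936924
r₁ = λ·B[:,0] = (+0.99282,+0.00770,-0.11933); r₂ = λ·B[:,1] = (-0.01828,+0.99597,-0.08786)
r₃ = r₁×r₂ = (+0.11817,+0.08941,+0.98896); SVD([r₁ r₂ r₃]) → R = UVᵀ:
  R  [+0.99282 -0.01828 +0.11817]
  R  [+0.00770 +0.99597 +0.08941]
  R  [-0.11933 -0.08786 +0.98896]
t = (+0.17357, -0.04803, +0.93692) m
tr R = 2.977750; θ = arccos((tr R − 1)/2) = 0.149302 rad = 8.554°
axis k = ((R−Rᵀ)₃₂, (R−Rᵀ)₁₃, (R−Rᵀ)₂₁) / (2 sinθ) = (-0.595851, +0.798332, +0.087340)
rvec = θ·k = (-0.088961, +0.119192, +0.013040)

rvec=(-0.0890, 0.1192, 0.0130) tvec=(0.1736, -0.0480, 0.9369)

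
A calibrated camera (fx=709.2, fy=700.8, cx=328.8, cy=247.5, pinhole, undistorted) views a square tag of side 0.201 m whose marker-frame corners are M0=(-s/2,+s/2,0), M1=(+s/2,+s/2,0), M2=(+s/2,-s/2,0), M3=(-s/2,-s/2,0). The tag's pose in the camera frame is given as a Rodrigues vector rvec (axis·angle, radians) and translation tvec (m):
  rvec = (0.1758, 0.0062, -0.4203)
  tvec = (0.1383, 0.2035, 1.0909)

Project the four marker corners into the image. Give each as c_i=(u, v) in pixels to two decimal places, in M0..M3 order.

Intrinsics K: fx=709.2, fy=700.8, cx=328.8, cy=247.5
Marker side s = 0.201 m; corners in marker frame (Z=0):
  M0 = (-0.1005, +0.1005, 0)
  M1 = (+0.1005, +0.1005, 0)
  M2 = (+0.1005, -0.1005, 0)
  M3 = (-0.1005, -0.1005, 0)
rvec = (0.1758, 0.0062, -0.4203), |rvec| = θ = 0.45563 rad = 26.106°
Rodrigues: sinθ=0.44003, 1−cosθ=0.10201; R = I + sinθ·[k]× + (1−cosθ)·[k]×²:
    [+0.91317 +0.40644 -0.03032]
    [-0.40537 +0.89800 -0.17106]
    [-0.04230 +0.16850 +0.98479]
t = (0.1383, 0.2035, 1.0909) m
M0: Pc = R·M0+t = (+0.08737, +0.33449, +1.11209); u = 709.2·(+0.08737)/1.11209 + 328.8 = 384.5201, v = 700.8·(+0.33449)/1.11209 + 247.5 = 458.2843
M1: Pc = R·M1+t = (+0.27092, +0.25301, +1.10358); u = 709.2·(+0.27092)/1.10358 + 328.8 = 502.9033, v = 700.8·(+0.25301)/1.10358 + 247.5 = 408.1667
M2: Pc = R·M2+t = (+0.18923, +0.07251, +1.06971); u = 709.2·(+0.18923)/1.06971 + 328.8 = 454.2533, v = 700.8·(+0.07251)/1.06971 + 247.5 = 295.0037
M3: Pc = R·M3+t = (+0.00568, +0.15399, +1.07822); u = 709.2·(+0.00568)/1.07822 + 328.8 = 332.5351, v = 700.8·(+0.15399)/1.07822 + 247.5 = 347.5880

c0=(384.52, 458.28) c1=(502.90, 408.17) c2=(454.25, 295.00) c3=(332.54, 347.59)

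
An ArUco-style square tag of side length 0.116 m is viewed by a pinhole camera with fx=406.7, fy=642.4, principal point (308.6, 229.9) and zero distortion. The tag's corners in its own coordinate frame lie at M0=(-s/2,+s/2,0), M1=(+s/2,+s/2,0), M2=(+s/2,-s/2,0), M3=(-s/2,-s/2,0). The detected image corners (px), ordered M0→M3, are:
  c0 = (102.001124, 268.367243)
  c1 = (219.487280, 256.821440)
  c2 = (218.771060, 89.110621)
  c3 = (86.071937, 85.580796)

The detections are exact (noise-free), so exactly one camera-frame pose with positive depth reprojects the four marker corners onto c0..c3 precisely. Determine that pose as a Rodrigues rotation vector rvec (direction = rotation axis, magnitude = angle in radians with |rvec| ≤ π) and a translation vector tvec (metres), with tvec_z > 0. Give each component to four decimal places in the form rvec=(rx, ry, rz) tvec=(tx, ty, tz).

rvec=(0.4244, -0.3196, 0.0166) tvec=(-0.1477, -0.0313, 0.4031)

Intrinsics K: fx=406.7, fy=642.4, cx=308.6, cy=229.9
Marker side s = 0.116 m; corners in marker frame (Z=0):
  M0 = (-0.0580, +0.0580, 0)
  M1 = (+0.0580, +0.0580, 0)
  M2 = (+0.0580, -0.0580, 0)
  M3 = (-0.0580, -0.0580, 0)
Detected image corners:
  c0 = (102.001124, 268.367243) px
  c1 = (219.487280, 256.821440) px
  c2 = (218.771060, 89.110621) px
  c3 = (86.071937, 85.580796) px
Planar DLT: solve 8×8 A·h = b for H (H[2,2]=1):
  H  [+1194.28321 +225.03722 +159.59663]
  H  [+95.43621 +1682.42197 +179.95086]
  H  [+0.76440 +0.99754 +1.00000]
B = K⁻¹H; ‖b₁‖=2.480530, ‖b₂‖=2.480530; λ = 2/(‖b₁‖+‖b₂‖) = 0.403140, sign → tz>0 ⇒ λ=+0.403140
r₁ = λ·B[:,0] = (+0.95000,-0.05039,+0.30816); r₂ = λ·B[:,1] = (-0.08208,+0.91189,+0.40215)
r₃ = r₁×r₂ = (-0.30127,-0.40733,+0.86216); SVD([r₁ r₂ r₃]) → R = UVᵀ:
  R  [+0.95000 -0.08208 -0.30127]
  R  [-0.05039 +0.91189 -0.40733]
  R  [+0.30816 +0.40215 +0.86216]
t = (-0.14770, -0.03135, +0.40314) m
tr R = 2.724045; θ = arccos((tr R − 1)/2) = 0.531550 rad = 30.456°
axis k = ((R−Rᵀ)₃₂, (R−Rᵀ)₁₃, (R−Rᵀ)₂₁) / (2 sinθ) = (+0.798506, -0.601174, +0.031256)
rvec = θ·k = (+0.424446, -0.319554, +0.016614)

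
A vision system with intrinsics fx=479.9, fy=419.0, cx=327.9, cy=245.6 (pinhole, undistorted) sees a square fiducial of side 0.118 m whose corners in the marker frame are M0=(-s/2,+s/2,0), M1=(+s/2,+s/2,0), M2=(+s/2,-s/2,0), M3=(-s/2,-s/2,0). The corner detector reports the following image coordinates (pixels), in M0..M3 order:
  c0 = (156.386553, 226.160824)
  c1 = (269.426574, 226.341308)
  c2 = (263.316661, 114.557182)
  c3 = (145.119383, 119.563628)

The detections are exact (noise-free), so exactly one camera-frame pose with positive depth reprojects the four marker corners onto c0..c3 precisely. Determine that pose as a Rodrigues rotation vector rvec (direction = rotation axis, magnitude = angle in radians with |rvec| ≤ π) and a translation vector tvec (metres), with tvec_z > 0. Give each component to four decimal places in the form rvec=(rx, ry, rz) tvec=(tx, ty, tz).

rvec=(0.1903, 0.1824, -0.0073) tvec=(-0.1155, -0.0797, 0.4599)

Intrinsics K: fx=479.9, fy=419.0, cx=327.9, cy=245.6
Marker side s = 0.118 m; corners in marker frame (Z=0):
  M0 = (-0.0590, +0.0590, 0)
  M1 = (+0.0590, +0.0590, 0)
  M2 = (+0.0590, -0.0590, 0)
  M3 = (-0.0590, -0.0590, 0)
Detected image corners:
  c0 = (156.386553, 226.160824) px
  c1 = (269.426574, 226.341308) px
  c2 = (263.316661, 114.557182) px
  c3 = (145.119383, 119.563628) px
Planar DLT: solve 8×8 A·h = b for H (H[2,2]=1):
  H  [+897.21092 +159.14715 +207.32441]
  H  [-87.47799 +994.79949 +172.99665]
  H  [-0.39356 +0.40759 +1.00000]
B = K⁻¹H; ‖b₁‖=2.174513, ‖b₂‖=2.174513; λ = 2/(‖b₁‖+‖b₂‖) = 0.459873, sign → tz>0 ⇒ λ=+0.459873
r₁ = λ·B[:,0] = (+0.98343,+0.01008,-0.18099); r₂ = λ·B[:,1] = (+0.02443,+0.98197,+0.18744)
r₃ = r₁×r₂ = (+0.17962,-0.18876,+0.96546); SVD([r₁ r₂ r₃]) → R = UVᵀ:
  R  [+0.98343 +0.02443 +0.17962]
  R  [+0.01008 +0.98197 -0.18876]
  R  [-0.18099 +0.18744 +0.96546]
t = (-0.11554, -0.07969, +0.45987) m
tr R = 2.930863; θ = arccos((tr R − 1)/2) = 0.263702 rad = 15.109°
axis k = ((R−Rᵀ)₃₂, (R−Rᵀ)₁₃, (R−Rᵀ)₂₁) / (2 sinθ) = (+0.721635, +0.691726, -0.027540)
rvec = θ·k = (+0.190296, +0.182409, -0.007262)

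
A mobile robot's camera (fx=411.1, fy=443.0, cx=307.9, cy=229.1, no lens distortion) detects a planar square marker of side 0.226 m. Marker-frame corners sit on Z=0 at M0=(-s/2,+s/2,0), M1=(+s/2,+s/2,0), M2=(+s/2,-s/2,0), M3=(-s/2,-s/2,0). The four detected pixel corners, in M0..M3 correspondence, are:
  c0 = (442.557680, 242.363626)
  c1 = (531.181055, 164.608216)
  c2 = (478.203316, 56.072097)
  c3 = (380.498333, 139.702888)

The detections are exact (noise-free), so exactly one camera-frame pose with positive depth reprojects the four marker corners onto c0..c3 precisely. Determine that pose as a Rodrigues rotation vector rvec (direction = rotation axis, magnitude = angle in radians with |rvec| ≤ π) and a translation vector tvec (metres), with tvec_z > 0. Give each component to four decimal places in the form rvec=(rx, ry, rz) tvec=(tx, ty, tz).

Intrinsics K: fx=411.1, fy=443.0, cx=307.9, cy=229.1
Marker side s = 0.226 m; corners in marker frame (Z=0):
  M0 = (-0.1130, +0.1130, 0)
  M1 = (+0.1130, +0.1130, 0)
  M2 = (+0.1130, -0.1130, 0)
  M3 = (-0.1130, -0.1130, 0)
Detected image corners:
  c0 = (442.557680, 242.363626) px
  c1 = (531.181055, 164.608216) px
  c2 = (478.203316, 56.072097) px
  c3 = (380.498333, 139.702888) px
Planar DLT: solve 8×8 A·h = b for H (H[2,2]=1):
  H  [+437.29284 +435.94429 +459.69642]
  H  [-347.92731 +527.05569 +152.79300]
  H  [+0.05667 +0.39634 +1.00000]
B = K⁻¹H; ‖b₁‖=1.307644, ‖b₂‖=1.307644; λ = 2/(‖b₁‖+‖b₂‖) = 0.764734, sign → tz>0 ⇒ λ=+0.764734
r₁ = λ·B[:,0] = (+0.78100,-0.62303,+0.04334); r₂ = λ·B[:,1] = (+0.58394,+0.75309,+0.30309)
r₃ = r₁×r₂ = (-0.22147,-0.21141,+0.95198); SVD([r₁ r₂ r₃]) → R = UVᵀ:
  R  [+0.78100 +0.58394 -0.22147]
  R  [-0.62303 +0.75309 -0.21141]
  R  [+0.04334 +0.30309 +0.95198]
t = (+0.28237, -0.13173, +0.76473) m
tr R = 2.486064; θ = arccos((tr R − 1)/2) = 0.733207 rad = 42.010°
axis k = ((R−Rᵀ)₃₂, (R−Rᵀ)₁₃, (R−Rᵀ)₂₁) / (2 sinθ) = (+0.384383, -0.197840, -0.901726)
rvec = θ·k = (+0.281832, -0.145058, -0.661151)

rvec=(0.2818, -0.1451, -0.6612) tvec=(0.2824, -0.1317, 0.7647)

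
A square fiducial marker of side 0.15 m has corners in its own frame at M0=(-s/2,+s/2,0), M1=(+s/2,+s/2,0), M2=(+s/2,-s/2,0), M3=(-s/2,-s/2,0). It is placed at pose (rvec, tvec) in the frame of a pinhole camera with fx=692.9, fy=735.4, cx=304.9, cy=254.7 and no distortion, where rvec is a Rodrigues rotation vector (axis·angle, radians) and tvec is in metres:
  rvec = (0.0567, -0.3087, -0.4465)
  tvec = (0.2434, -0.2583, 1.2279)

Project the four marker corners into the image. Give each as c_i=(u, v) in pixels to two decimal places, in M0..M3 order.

Intrinsics K: fx=692.9, fy=735.4, cx=304.9, cy=254.7
Marker side s = 0.15 m; corners in marker frame (Z=0):
  M0 = (-0.0750, +0.0750, 0)
  M1 = (+0.0750, +0.0750, 0)
  M2 = (+0.0750, -0.0750, 0)
  M3 = (-0.0750, -0.0750, 0)
rvec = (0.0567, -0.3087, -0.4465), |rvec| = θ = 0.54578 rad = 31.271°
Rodrigues: sinθ=0.51908, 1−cosθ=0.14528; R = I + sinθ·[k]× + (1−cosθ)·[k]×²:
    [+0.85629 +0.41612 -0.30595]
    [-0.43320 +0.90120 +0.01330]
    [+0.28125 +0.12115 +0.95196]
t = (0.2434, -0.2583, 1.2279) m
M0: Pc = R·M0+t = (+0.21039, -0.15822, +1.21589); u = 692.9·(+0.21039)/1.21589 + 304.9 = 424.7934, v = 735.4·(-0.15822)/1.21589 + 254.7 = 159.0048
M1: Pc = R·M1+t = (+0.33883, -0.22320, +1.25808); u = 692.9·(+0.33883)/1.25808 + 304.9 = 491.5146, v = 735.4·(-0.22320)/1.25808 + 254.7 = 124.2305
M2: Pc = R·M2+t = (+0.27641, -0.35838, +1.23991); u = 692.9·(+0.27641)/1.23991 + 304.9 = 459.3682, v = 735.4·(-0.35838)/1.23991 + 254.7 = 42.1418
M3: Pc = R·M3+t = (+0.14797, -0.29340, +1.19772); u = 692.9·(+0.14797)/1.19772 + 304.9 = 390.5023, v = 735.4·(-0.29340)/1.19772 + 254.7 = 74.5522

c0=(424.79, 159.00) c1=(491.51, 124.23) c2=(459.37, 42.14) c3=(390.50, 74.55)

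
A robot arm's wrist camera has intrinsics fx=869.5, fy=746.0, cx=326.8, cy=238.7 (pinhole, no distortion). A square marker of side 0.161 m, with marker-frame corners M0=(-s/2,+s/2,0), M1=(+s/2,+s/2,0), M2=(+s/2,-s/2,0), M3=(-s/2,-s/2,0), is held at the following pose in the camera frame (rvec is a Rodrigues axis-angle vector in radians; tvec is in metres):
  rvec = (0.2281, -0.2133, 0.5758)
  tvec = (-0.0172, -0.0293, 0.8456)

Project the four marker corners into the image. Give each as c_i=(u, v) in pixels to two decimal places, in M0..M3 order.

c0=(193.75, 234.32) c1=(330.42, 304.50) c2=(422.12, 191.82) c3=(286.05, 113.68)

Intrinsics K: fx=869.5, fy=746.0, cx=326.8, cy=238.7
Marker side s = 0.161 m; corners in marker frame (Z=0):
  M0 = (-0.0805, +0.0805, 0)
  M1 = (+0.0805, +0.0805, 0)
  M2 = (+0.0805, -0.0805, 0)
  M3 = (-0.0805, -0.0805, 0)
rvec = (0.2281, -0.2133, 0.5758), |rvec| = θ = 0.65504 rad = 37.531°
Rodrigues: sinθ=0.60919, 1−cosθ=0.20697; R = I + sinθ·[k]× + (1−cosθ)·[k]×²:
    [+0.81812 -0.55897 -0.13502]
    [+0.51203 +0.81497 -0.27138]
    [+0.26173 +0.15289 +0.95296]
t = (-0.0172, -0.0293, 0.8456) m
M0: Pc = R·M0+t = (-0.12806, -0.00491, +0.83684); u = 869.5·(-0.12806)/0.83684 + 326.8 = 193.7462, v = 746.0·(-0.00491)/0.83684 + 238.7 = 234.3203
M1: Pc = R·M1+t = (+0.00366, +0.07752, +0.87898); u = 869.5·(+0.00366)/0.87898 + 326.8 = 330.4226, v = 746.0·(+0.07752)/0.87898 + 238.7 = 304.4954
M2: Pc = R·M2+t = (+0.09366, -0.05369, +0.85436); u = 869.5·(+0.09366)/0.85436 + 326.8 = 422.1153, v = 746.0·(-0.05369)/0.85436 + 238.7 = 191.8223
M3: Pc = R·M3+t = (-0.03806, -0.13612, +0.81222); u = 869.5·(-0.03806)/0.81222 + 326.8 = 286.0538, v = 746.0·(-0.13612)/0.81222 + 238.7 = 113.6751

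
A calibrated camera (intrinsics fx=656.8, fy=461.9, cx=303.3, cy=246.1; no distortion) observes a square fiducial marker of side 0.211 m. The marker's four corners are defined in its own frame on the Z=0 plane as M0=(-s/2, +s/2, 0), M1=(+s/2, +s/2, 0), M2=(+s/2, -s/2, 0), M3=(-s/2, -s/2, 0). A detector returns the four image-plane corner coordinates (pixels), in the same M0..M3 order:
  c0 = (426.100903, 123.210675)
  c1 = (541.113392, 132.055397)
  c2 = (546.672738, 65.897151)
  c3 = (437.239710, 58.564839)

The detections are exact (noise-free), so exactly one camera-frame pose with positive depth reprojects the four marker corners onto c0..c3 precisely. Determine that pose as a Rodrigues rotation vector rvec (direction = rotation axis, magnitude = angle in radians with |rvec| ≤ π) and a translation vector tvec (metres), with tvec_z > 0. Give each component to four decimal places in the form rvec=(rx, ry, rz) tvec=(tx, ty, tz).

rvec=(-0.3151, 0.0779, 0.1517) tvec=(0.3511, -0.4123, 1.2526)

Intrinsics K: fx=656.8, fy=461.9, cx=303.3, cy=246.1
Marker side s = 0.211 m; corners in marker frame (Z=0):
  M0 = (-0.1055, +0.1055, 0)
  M1 = (+0.1055, +0.1055, 0)
  M2 = (+0.1055, -0.1055, 0)
  M3 = (-0.1055, -0.1055, 0)
Detected image corners:
  c0 = (426.100903, 123.210675) px
  c1 = (541.113392, 132.055397) px
  c2 = (546.672738, 65.897151) px
  c3 = (437.239710, 58.564839) px
Planar DLT: solve 8×8 A·h = b for H (H[2,2]=1):
  H  [+492.63772 -157.50890 +487.41614]
  H  [+30.67474 +287.00035 +94.06463]
  H  [-0.07972 -0.24156 +1.00000]
B = K⁻¹H; ‖b₁‖=0.798360, ‖b₂‖=0.798360; λ = 2/(‖b₁‖+‖b₂‖) = 1.252568, sign → tz>0 ⇒ λ=+1.252568
r₁ = λ·B[:,0] = (+0.98561,+0.13639,-0.09986); r₂ = λ·B[:,1] = (-0.16066,+0.93949,-0.30257)
r₃ = r₁×r₂ = (+0.05255,+0.31426,+0.94788); SVD([r₁ r₂ r₃]) → R = UVᵀ:
  R  [+0.98561 -0.16066 +0.05255]
  R  [+0.13639 +0.93949 +0.31426]
  R  [-0.09986 -0.30257 +0.94788]
t = (+0.35112, -0.41229, +1.25257) m
tr R = 2.872981; θ = arccos((tr R − 1)/2) = 0.358311 rad = 20.530°
axis k = ((R−Rᵀ)₃₂, (R−Rᵀ)₁₃, (R−Rᵀ)₂₁) / (2 sinθ) = (-0.879444, +0.217290, +0.423512)
rvec = θ·k = (-0.315115, +0.077858, +0.151749)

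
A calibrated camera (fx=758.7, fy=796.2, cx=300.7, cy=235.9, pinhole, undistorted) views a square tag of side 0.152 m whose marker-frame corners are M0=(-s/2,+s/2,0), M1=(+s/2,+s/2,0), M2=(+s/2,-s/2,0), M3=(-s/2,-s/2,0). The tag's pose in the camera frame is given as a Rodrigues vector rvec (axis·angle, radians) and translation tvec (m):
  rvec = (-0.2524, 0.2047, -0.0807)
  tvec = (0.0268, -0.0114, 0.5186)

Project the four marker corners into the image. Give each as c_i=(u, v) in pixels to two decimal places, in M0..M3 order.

c0=(236.74, 344.28) c1=(465.15, 324.60) c2=(441.13, 94.89) c3=(230.05, 125.25)

Intrinsics K: fx=758.7, fy=796.2, cx=300.7, cy=235.9
Marker side s = 0.152 m; corners in marker frame (Z=0):
  M0 = (-0.0760, +0.0760, 0)
  M1 = (+0.0760, +0.0760, 0)
  M2 = (+0.0760, -0.0760, 0)
  M3 = (-0.0760, -0.0760, 0)
rvec = (-0.2524, 0.2047, -0.0807), |rvec| = θ = 0.33484 rad = 19.185°
Rodrigues: sinθ=0.32862, 1−cosθ=0.05554; R = I + sinθ·[k]× + (1−cosθ)·[k]×²:
    [+0.97602 +0.05361 +0.21099]
    [-0.10479 +0.96522 +0.23953]
    [-0.19081 -0.25589 +0.94769]
t = (0.0268, -0.0114, 0.5186) m
M0: Pc = R·M0+t = (-0.04330, +0.06992, +0.51365); u = 758.7·(-0.04330)/0.51365 + 300.7 = 236.7383, v = 796.2·(+0.06992)/0.51365 + 235.9 = 344.2823
M1: Pc = R·M1+t = (+0.10505, +0.05399, +0.48465); u = 758.7·(+0.10505)/0.48465 + 300.7 = 465.1537, v = 796.2·(+0.05399)/0.48465 + 235.9 = 324.6002
M2: Pc = R·M2+t = (+0.09690, -0.09272, +0.52355); u = 758.7·(+0.09690)/0.52355 + 300.7 = 441.1277, v = 796.2·(-0.09272)/0.52355 + 235.9 = 94.8919
M3: Pc = R·M3+t = (-0.05145, -0.07679, +0.55255); u = 758.7·(-0.05145)/0.55255 + 300.7 = 230.0524, v = 796.2·(-0.07679)/0.55255 + 235.9 = 125.2456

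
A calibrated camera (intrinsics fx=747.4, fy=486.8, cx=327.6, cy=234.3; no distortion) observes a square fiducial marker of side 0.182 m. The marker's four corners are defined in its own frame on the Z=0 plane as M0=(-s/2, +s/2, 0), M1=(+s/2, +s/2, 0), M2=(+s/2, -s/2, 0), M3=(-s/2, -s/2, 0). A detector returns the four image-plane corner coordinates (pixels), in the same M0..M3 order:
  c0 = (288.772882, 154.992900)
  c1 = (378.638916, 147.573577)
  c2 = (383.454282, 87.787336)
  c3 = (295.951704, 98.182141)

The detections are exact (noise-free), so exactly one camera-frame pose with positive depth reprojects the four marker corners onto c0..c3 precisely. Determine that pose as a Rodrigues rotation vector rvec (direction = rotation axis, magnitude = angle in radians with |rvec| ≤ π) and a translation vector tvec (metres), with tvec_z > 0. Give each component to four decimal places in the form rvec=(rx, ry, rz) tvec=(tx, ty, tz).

Intrinsics K: fx=747.4, fy=486.8, cx=327.6, cy=234.3
Marker side s = 0.182 m; corners in marker frame (Z=0):
  M0 = (-0.0910, +0.0910, 0)
  M1 = (+0.0910, +0.0910, 0)
  M2 = (+0.0910, -0.0910, 0)
  M3 = (-0.0910, -0.0910, 0)
Detected image corners:
  c0 = (288.772882, 154.992900) px
  c1 = (378.638916, 147.573577) px
  c2 = (383.454282, 87.787336) px
  c3 = (295.951704, 98.182141) px
Planar DLT: solve 8×8 A·h = b for H (H[2,2]=1):
  H  [+384.15759 -89.40192 +335.51543]
  H  [-86.43306 +299.68279 +121.81469]
  H  [-0.30597 -0.16712 +1.00000]
B = K⁻¹H; ‖b₁‖=0.717335, ‖b₂‖=0.717335; λ = 2/(‖b₁‖+‖b₂‖) = 1.394048, sign → tz>0 ⇒ λ=+1.394048
r₁ = λ·B[:,0] = (+0.90349,-0.04223,-0.42653); r₂ = λ·B[:,1] = (-0.06464,+0.97033,-0.23297)
r₃ = r₁×r₂ = (+0.42371,+0.23806,+0.87395); SVD([r₁ r₂ r₃]) → R = UVᵀ:
  R  [+0.90349 -0.06464 +0.42371]
  R  [-0.04223 +0.97033 +0.23806]
  R  [-0.42653 -0.23297 +0.87395]
t = (+0.01476, -0.32212, +1.39405) m
tr R = 2.747773; θ = arccos((tr R − 1)/2) = 0.507656 rad = 29.087°
axis k = ((R−Rᵀ)₃₂, (R−Rᵀ)₁₃, (R−Rᵀ)₂₁) / (2 sinθ) = (-0.484470, +0.874504, +0.023049)
rvec = θ·k = (-0.245944, +0.443947, +0.011701)

rvec=(-0.2459, 0.4439, 0.0117) tvec=(0.0148, -0.3221, 1.3940)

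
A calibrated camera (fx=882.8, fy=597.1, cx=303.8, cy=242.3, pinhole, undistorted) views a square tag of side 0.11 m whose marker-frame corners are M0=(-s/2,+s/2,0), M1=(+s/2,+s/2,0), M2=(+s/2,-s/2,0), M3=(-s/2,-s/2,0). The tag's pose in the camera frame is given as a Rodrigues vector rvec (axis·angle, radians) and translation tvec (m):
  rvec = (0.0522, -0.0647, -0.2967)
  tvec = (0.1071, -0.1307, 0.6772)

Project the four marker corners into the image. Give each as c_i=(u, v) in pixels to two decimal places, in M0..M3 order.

Intrinsics K: fx=882.8, fy=597.1, cx=303.8, cy=242.3
Marker side s = 0.11 m; corners in marker frame (Z=0):
  M0 = (-0.0550, +0.0550, 0)
  M1 = (+0.0550, +0.0550, 0)
  M2 = (+0.0550, -0.0550, 0)
  M3 = (-0.0550, -0.0550, 0)
rvec = (0.0522, -0.0647, -0.2967), |rvec| = θ = 0.30813 rad = 17.654°
Rodrigues: sinθ=0.30327, 1−cosθ=0.04710; R = I + sinθ·[k]× + (1−cosθ)·[k]×²:
    [+0.95426 +0.29035 -0.07136]
    [-0.29370 +0.95498 -0.04186]
    [+0.05600 +0.06090 +0.99657]
t = (0.1071, -0.1307, 0.6772) m
M0: Pc = R·M0+t = (+0.07059, -0.06202, +0.67747); u = 882.8·(+0.07059)/0.67747 + 303.8 = 395.7786, v = 597.1·(-0.06202)/0.67747 + 242.3 = 187.6354
M1: Pc = R·M1+t = (+0.17555, -0.09433, +0.68363); u = 882.8·(+0.17555)/0.68363 + 303.8 = 530.4996, v = 597.1·(-0.09433)/0.68363 + 242.3 = 159.9099
M2: Pc = R·M2+t = (+0.14361, -0.19938, +0.67693); u = 882.8·(+0.14361)/0.67693 + 303.8 = 491.0911, v = 597.1·(-0.19938)/0.67693 + 242.3 = 66.4350
M3: Pc = R·M3+t = (+0.03865, -0.16707, +0.67077); u = 882.8·(+0.03865)/0.67077 + 303.8 = 354.6627, v = 597.1·(-0.16707)/0.67077 + 242.3 = 93.5790

c0=(395.78, 187.64) c1=(530.50, 159.91) c2=(491.09, 66.44) c3=(354.66, 93.58)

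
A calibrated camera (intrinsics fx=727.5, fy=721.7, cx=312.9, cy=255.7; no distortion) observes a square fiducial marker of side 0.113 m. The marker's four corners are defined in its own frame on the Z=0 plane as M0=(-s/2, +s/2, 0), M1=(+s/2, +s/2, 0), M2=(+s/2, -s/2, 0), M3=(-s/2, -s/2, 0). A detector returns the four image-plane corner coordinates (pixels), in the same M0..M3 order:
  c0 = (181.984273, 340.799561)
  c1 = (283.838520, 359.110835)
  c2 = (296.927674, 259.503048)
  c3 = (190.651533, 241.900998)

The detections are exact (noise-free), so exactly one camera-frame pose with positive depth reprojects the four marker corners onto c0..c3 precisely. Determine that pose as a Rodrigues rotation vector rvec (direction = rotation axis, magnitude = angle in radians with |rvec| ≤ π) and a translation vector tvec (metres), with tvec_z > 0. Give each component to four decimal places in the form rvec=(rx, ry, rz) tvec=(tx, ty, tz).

rvec=(0.2745, 0.1215, 0.1493) tvec=(-0.0792, 0.0485, 0.7678)

Intrinsics K: fx=727.5, fy=721.7, cx=312.9, cy=255.7
Marker side s = 0.113 m; corners in marker frame (Z=0):
  M0 = (-0.0565, +0.0565, 0)
  M1 = (+0.0565, +0.0565, 0)
  M2 = (+0.0565, -0.0565, 0)
  M3 = (-0.0565, -0.0565, 0)
Detected image corners:
  c0 = (181.984273, 340.799561) px
  c1 = (283.838520, 359.110835) px
  c2 = (296.927674, 259.503048) px
  c3 = (190.651533, 241.900998) px
Planar DLT: solve 8×8 A·h = b for H (H[2,2]=1):
  H  [+889.82346 -9.70742 +237.86034]
  H  [+120.28151 +987.21240 +301.27985]
  H  [-0.12883 +0.36256 +1.00000]
B = K⁻¹H; ‖b₁‖=1.302430, ‖b₂‖=1.302430; λ = 2/(‖b₁‖+‖b₂‖) = 0.767796, sign → tz>0 ⇒ λ=+0.767796
r₁ = λ·B[:,0] = (+0.98165,+0.16301,-0.09891); r₂ = λ·B[:,1] = (-0.12998,+0.95164,+0.27838)
r₃ = r₁×r₂ = (+0.13951,-0.26041,+0.95537); SVD([r₁ r₂ r₃]) → R = UVᵀ:
  R  [+0.98165 -0.12998 +0.13951]
  R  [+0.16301 +0.95164 -0.26041]
  R  [-0.09891 +0.27838 +0.95537]
t = (-0.07920, +0.04849, +0.76780) m
tr R = 2.888656; θ = arccos((tr R − 1)/2) = 0.335250 rad = 19.208°
axis k = ((R−Rᵀ)₃₂, (R−Rᵀ)₁₃, (R−Rᵀ)₂₁) / (2 sinθ) = (+0.818812, +0.362341, +0.445259)
rvec = θ·k = (+0.274507, +0.121475, +0.149273)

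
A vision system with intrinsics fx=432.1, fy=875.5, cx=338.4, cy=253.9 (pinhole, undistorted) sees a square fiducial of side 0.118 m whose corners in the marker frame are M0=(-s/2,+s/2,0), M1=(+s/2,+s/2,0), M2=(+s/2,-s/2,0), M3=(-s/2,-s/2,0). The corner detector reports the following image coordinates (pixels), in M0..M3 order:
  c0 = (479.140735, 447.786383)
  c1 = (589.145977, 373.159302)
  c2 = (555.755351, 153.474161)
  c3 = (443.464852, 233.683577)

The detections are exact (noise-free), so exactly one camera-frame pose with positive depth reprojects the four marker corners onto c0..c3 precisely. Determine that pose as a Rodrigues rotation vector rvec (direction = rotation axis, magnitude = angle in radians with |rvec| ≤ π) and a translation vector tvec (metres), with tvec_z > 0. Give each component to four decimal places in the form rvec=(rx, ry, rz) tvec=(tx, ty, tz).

rvec=(0.1065, 0.0450, -0.3453) tvec=(0.1828, 0.0252, 0.4431)

Intrinsics K: fx=432.1, fy=875.5, cx=338.4, cy=253.9
Marker side s = 0.118 m; corners in marker frame (Z=0):
  M0 = (-0.0590, +0.0590, 0)
  M1 = (+0.0590, +0.0590, 0)
  M2 = (+0.0590, -0.0590, 0)
  M3 = (-0.0590, -0.0590, 0)
Detected image corners:
  c0 = (479.140735, 447.786383) px
  c1 = (589.145977, 373.159302) px
  c2 = (555.755351, 153.474161) px
  c3 = (443.464852, 233.683577) px
Planar DLT: solve 8×8 A·h = b for H (H[2,2]=1):
  H  [+869.25988 +405.33635 +516.63845]
  H  [-698.17398 +1903.68490 +303.74029]
  H  [-0.14036 +0.21785 +1.00000]
B = K⁻¹H; ‖b₁‖=2.256920, ‖b₂‖=2.256920; λ = 2/(‖b₁‖+‖b₂‖) = 0.443082, sign → tz>0 ⇒ λ=+0.443082
r₁ = λ·B[:,0] = (+0.94006,-0.33530,-0.06219); r₂ = λ·B[:,1] = (+0.34004,+0.93544,+0.09653)
r₃ = r₁×r₂ = (+0.02581,-0.11189,+0.99339); SVD([r₁ r₂ r₃]) → R = UVᵀ:
  R  [+0.94006 +0.34004 +0.02581]
  R  [-0.33530 +0.93544 -0.11189]
  R  [-0.06219 +0.09653 +0.99339]
t = (+0.18277, +0.02522, +0.44308) m
tr R = 2.868884; θ = arccos((tr R − 1)/2) = 0.364108 rad = 20.862°
axis k = ((R−Rᵀ)₃₂, (R−Rᵀ)₁₃, (R−Rᵀ)₂₁) / (2 sinθ) = (+0.292618, +0.123553, -0.948214)
rvec = θ·k = (+0.106544, +0.044987, -0.345252)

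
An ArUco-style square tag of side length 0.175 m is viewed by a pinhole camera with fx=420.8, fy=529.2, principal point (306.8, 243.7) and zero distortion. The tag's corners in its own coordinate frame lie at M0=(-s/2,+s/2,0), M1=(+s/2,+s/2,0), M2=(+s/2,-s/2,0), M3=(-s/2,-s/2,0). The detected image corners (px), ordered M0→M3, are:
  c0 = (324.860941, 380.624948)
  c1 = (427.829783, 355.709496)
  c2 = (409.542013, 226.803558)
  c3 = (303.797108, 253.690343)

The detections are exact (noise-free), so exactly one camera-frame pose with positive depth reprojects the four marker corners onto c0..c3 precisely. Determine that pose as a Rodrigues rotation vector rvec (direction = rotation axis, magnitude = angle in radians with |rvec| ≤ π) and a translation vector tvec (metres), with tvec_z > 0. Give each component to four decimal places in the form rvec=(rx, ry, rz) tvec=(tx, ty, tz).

rvec=(0.1167, 0.0269, -0.2021) tvec=(0.0984, 0.0807, 0.6950)

Intrinsics K: fx=420.8, fy=529.2, cx=306.8, cy=243.7
Marker side s = 0.175 m; corners in marker frame (Z=0):
  M0 = (-0.0875, +0.0875, 0)
  M1 = (+0.0875, +0.0875, 0)
  M2 = (+0.0875, -0.0875, 0)
  M3 = (-0.0875, -0.0875, 0)
Detected image corners:
  c0 = (324.860941, 380.624948) px
  c1 = (427.829783, 355.709496) px
  c2 = (409.542013, 226.803558) px
  c3 = (303.797108, 253.690343) px
Planar DLT: solve 8×8 A·h = b for H (H[2,2]=1):
  H  [+575.98995 +171.99678 +366.39536]
  H  [-164.71121 +780.35277 +305.17855]
  H  [-0.05518 +0.16241 +1.00000]
B = K⁻¹H; ‖b₁‖=1.438784, ‖b₂‖=1.438784; λ = 2/(‖b₁‖+‖b₂‖) = 0.695031, sign → tz>0 ⇒ λ=+0.695031
r₁ = λ·B[:,0] = (+0.97932,-0.19867,-0.03835); r₂ = λ·B[:,1] = (+0.20178,+0.97290,+0.11288)
r₃ = r₁×r₂ = (+0.01488,-0.11829,+0.99287); SVD([r₁ r₂ r₃]) → R = UVᵀ:
  R  [+0.97932 +0.20178 +0.01488]
  R  [-0.19867 +0.97290 -0.11829]
  R  [-0.03835 +0.11288 +0.99287]
t = (+0.09843, +0.08074, +0.69503) m
tr R = 2.945088; θ = arccos((tr R − 1)/2) = 0.234872 rad = 13.457°
axis k = ((R−Rᵀ)₃₂, (R−Rᵀ)₁₃, (R−Rᵀ)₂₁) / (2 sinθ) = (+0.496665, +0.114372, -0.860374)
rvec = θ·k = (+0.116653, +0.026863, -0.202078)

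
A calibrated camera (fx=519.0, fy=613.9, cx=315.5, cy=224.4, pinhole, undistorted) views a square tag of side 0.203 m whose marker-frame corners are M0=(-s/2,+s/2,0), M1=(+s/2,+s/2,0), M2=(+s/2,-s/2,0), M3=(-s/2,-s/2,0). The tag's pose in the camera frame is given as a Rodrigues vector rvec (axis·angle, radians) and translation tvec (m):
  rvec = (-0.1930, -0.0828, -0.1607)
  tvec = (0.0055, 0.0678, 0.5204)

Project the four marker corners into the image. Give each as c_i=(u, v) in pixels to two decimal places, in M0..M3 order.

Intrinsics K: fx=519.0, fy=613.9, cx=315.5, cy=224.4
Marker side s = 0.203 m; corners in marker frame (Z=0):
  M0 = (-0.1015, +0.1015, 0)
  M1 = (+0.1015, +0.1015, 0)
  M2 = (+0.1015, -0.1015, 0)
  M3 = (-0.1015, -0.1015, 0)
rvec = (-0.1930, -0.0828, -0.1607), |rvec| = θ = 0.26444 rad = 15.151°
Rodrigues: sinθ=0.26137, 1−cosθ=0.03476; R = I + sinθ·[k]× + (1−cosθ)·[k]×²:
    [+0.98375 +0.16678 -0.06642]
    [-0.15089 +0.96865 +0.19737]
    [+0.09726 -0.18414 +0.97808]
t = (0.0055, 0.0678, 0.5204) m
M0: Pc = R·M0+t = (-0.07742, +0.18143, +0.49184); u = 519.0·(-0.07742)/0.49184 + 315.5 = 233.8010, v = 613.9·(+0.18143)/0.49184 + 224.4 = 450.8602
M1: Pc = R·M1+t = (+0.12228, +0.15080, +0.51158); u = 519.0·(+0.12228)/0.51158 + 315.5 = 439.5524, v = 613.9·(+0.15080)/0.51158 + 224.4 = 405.3637
M2: Pc = R·M2+t = (+0.08842, -0.04583, +0.54896); u = 519.0·(+0.08842)/0.54896 + 315.5 = 399.0971, v = 613.9·(-0.04583)/0.54896 + 224.4 = 173.1454
M3: Pc = R·M3+t = (-0.11128, -0.01520, +0.52922); u = 519.0·(-0.11128)/0.52922 + 315.5 = 206.3698, v = 613.9·(-0.01520)/0.52922 + 224.4 = 206.7652

c0=(233.80, 450.86) c1=(439.55, 405.36) c2=(399.10, 173.15) c3=(206.37, 206.77)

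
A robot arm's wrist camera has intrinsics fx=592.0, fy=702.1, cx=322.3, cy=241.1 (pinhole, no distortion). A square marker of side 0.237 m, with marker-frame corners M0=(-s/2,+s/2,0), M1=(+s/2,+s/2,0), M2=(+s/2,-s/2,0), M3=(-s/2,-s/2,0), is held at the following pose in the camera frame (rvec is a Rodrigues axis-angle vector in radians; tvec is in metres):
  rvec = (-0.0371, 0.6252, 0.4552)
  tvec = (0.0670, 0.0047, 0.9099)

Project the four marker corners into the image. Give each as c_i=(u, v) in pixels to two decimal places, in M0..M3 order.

Intrinsics K: fx=592.0, fy=702.1, cx=322.3, cy=241.1
Marker side s = 0.237 m; corners in marker frame (Z=0):
  M0 = (-0.1185, +0.1185, 0)
  M1 = (+0.1185, +0.1185, 0)
  M2 = (+0.1185, -0.1185, 0)
  M3 = (-0.1185, -0.1185, 0)
rvec = (-0.0371, 0.6252, 0.4552), |rvec| = θ = 0.77425 rad = 44.361°
Rodrigues: sinθ=0.69918, 1−cosθ=0.28505; R = I + sinθ·[k]× + (1−cosθ)·[k]×²:
    [+0.71560 -0.42209 +0.55655]
    [+0.40004 +0.90082 +0.16883]
    [-0.57261 +0.10182 +0.81348]
t = (0.0670, 0.0047, 0.9099) m
M0: Pc = R·M0+t = (-0.06782, +0.06404, +0.98982); u = 592.0·(-0.06782)/0.98982 + 322.3 = 281.7394, v = 702.1·(+0.06404)/0.98982 + 241.1 = 286.5266
M1: Pc = R·M1+t = (+0.10178, +0.15885, +0.85411); u = 592.0·(+0.10178)/0.85411 + 322.3 = 392.8460, v = 702.1·(+0.15885)/0.85411 + 241.1 = 371.6791
M2: Pc = R·M2+t = (+0.20182, -0.05464, +0.82998); u = 592.0·(+0.20182)/0.82998 + 322.3 = 466.2502, v = 702.1·(-0.05464)/0.82998 + 241.1 = 194.8766
M3: Pc = R·M3+t = (+0.03222, -0.14945, +0.96569); u = 592.0·(+0.03222)/0.96569 + 322.3 = 342.0516, v = 702.1·(-0.14945)/0.96569 + 241.1 = 132.4424

c0=(281.74, 286.53) c1=(392.85, 371.68) c2=(466.25, 194.88) c3=(342.05, 132.44)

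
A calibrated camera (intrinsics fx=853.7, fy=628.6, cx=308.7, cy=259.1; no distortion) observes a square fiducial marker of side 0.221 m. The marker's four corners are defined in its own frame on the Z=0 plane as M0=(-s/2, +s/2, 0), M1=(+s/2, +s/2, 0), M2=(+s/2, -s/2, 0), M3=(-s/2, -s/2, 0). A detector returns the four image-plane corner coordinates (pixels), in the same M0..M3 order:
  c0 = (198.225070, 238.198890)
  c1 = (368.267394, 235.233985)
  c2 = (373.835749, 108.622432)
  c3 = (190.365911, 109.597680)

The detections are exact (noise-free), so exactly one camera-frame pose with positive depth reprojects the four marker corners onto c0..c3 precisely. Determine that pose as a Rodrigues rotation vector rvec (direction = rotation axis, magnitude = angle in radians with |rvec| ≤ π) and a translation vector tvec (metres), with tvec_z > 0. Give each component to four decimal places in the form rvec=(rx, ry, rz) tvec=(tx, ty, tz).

Intrinsics K: fx=853.7, fy=628.6, cx=308.7, cy=259.1
Marker side s = 0.221 m; corners in marker frame (Z=0):
  M0 = (-0.1105, +0.1105, 0)
  M1 = (+0.1105, +0.1105, 0)
  M2 = (+0.1105, -0.1105, 0)
  M3 = (-0.1105, -0.1105, 0)
Detected image corners:
  c0 = (198.225070, 238.198890) px
  c1 = (368.267394, 235.233985) px
  c2 = (373.835749, 108.622432) px
  c3 = (190.365911, 109.597680) px
Planar DLT: solve 8×8 A·h = b for H (H[2,2]=1):
  H  [+820.09038 +101.95520 +283.43601]
  H  [+4.03070 +636.71877 +175.32497]
  H  [+0.07585 +0.34325 +1.00000]
B = K⁻¹H; ‖b₁‖=0.936610, ‖b₂‖=0.936610; λ = 2/(‖b₁‖+‖b₂‖) = 1.067681, sign → tz>0 ⇒ λ=+1.067681
r₁ = λ·B[:,0] = (+0.99636,-0.02653,+0.08099); r₂ = λ·B[:,1] = (-0.00501,+0.93041,+0.36648)
r₃ = r₁×r₂ = (-0.08507,-0.36555,+0.92690); SVD([r₁ r₂ r₃]) → R = UVᵀ:
  R  [+0.99636 -0.00501 -0.08507]
  R  [-0.02653 +0.93041 -0.36555]
  R  [+0.08099 +0.36648 +0.92690]
t = (-0.03160, -0.14229, +1.06768) m
tr R = 2.853670; θ = arccos((tr R − 1)/2) = 0.384903 rad = 22.053°
axis k = ((R−Rᵀ)₃₂, (R−Rᵀ)₁₃, (R−Rᵀ)₂₁) / (2 sinθ) = (+0.974821, -0.221137, -0.028665)
rvec = θ·k = (+0.375211, -0.085116, -0.011033)

rvec=(0.3752, -0.0851, -0.0110) tvec=(-0.0316, -0.1423, 1.0677)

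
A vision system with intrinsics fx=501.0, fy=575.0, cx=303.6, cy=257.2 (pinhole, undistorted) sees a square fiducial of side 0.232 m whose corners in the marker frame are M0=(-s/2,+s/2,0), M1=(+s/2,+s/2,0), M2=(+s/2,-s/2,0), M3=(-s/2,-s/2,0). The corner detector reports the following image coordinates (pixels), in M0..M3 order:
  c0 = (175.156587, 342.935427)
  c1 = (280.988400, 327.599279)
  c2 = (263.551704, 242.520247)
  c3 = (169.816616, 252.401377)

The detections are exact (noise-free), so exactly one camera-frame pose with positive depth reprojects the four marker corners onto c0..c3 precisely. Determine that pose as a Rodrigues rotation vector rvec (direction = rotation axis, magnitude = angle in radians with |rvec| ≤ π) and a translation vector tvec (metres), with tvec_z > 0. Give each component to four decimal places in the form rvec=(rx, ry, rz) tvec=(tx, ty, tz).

rvec=(-0.7241, -0.1799, -0.1751) tvec=(-0.1890, 0.0640, 1.1765)

Intrinsics K: fx=501.0, fy=575.0, cx=303.6, cy=257.2
Marker side s = 0.232 m; corners in marker frame (Z=0):
  M0 = (-0.1160, +0.1160, 0)
  M1 = (+0.1160, +0.1160, 0)
  M2 = (+0.1160, -0.1160, 0)
  M3 = (-0.1160, -0.1160, 0)
Detected image corners:
  c0 = (175.156587, 342.935427) px
  c1 = (280.988400, 327.599279) px
  c2 = (263.551704, 242.520247) px
  c3 = (169.816616, 252.401377) px
Planar DLT: solve 8×8 A·h = b for H (H[2,2]=1):
  H  [+470.62702 -71.35397 +223.11641]
  H  [+1.64862 +219.66167 +288.45398]
  H  [+0.18964 -0.54419 +1.00000]
B = K⁻¹H; ‖b₁‖=0.849946, ‖b₂‖=0.849946; λ = 2/(‖b₁‖+‖b₂‖) = 1.176545, sign → tz>0 ⇒ λ=+1.176545
r₁ = λ·B[:,0] = (+0.97001,-0.09643,+0.22312); r₂ = λ·B[:,1] = (+0.22042,+0.73585,-0.64026)
r₃ = r₁×r₂ = (-0.10244,+0.67024,+0.73504); SVD([r₁ r₂ r₃]) → R = UVᵀ:
  R  [+0.97001 +0.22042 -0.10244]
  R  [-0.09643 +0.73585 +0.67024]
  R  [+0.22312 -0.64026 +0.73504]
t = (-0.18901, +0.06395, +1.17655) m
tr R = 2.440906; θ = arccos((tr R − 1)/2) = 0.766341 rad = 43.908°
axis k = ((R−Rᵀ)₃₂, (R−Rᵀ)₁₃, (R−Rᵀ)₂₁) / (2 sinθ) = (-0.944838, -0.234723, -0.228442)
rvec = θ·k = (-0.724068, -0.179878, -0.175065)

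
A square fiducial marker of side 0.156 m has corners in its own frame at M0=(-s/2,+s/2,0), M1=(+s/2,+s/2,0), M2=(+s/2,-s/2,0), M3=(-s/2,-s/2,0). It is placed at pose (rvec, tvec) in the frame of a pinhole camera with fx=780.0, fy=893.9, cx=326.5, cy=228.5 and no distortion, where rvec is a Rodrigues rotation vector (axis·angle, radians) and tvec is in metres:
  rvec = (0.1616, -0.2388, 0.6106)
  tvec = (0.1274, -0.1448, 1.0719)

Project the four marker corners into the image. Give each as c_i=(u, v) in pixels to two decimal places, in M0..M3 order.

Intrinsics K: fx=780.0, fy=893.9, cx=326.5, cy=228.5
Marker side s = 0.156 m; corners in marker frame (Z=0):
  M0 = (-0.0780, +0.0780, 0)
  M1 = (+0.0780, +0.0780, 0)
  M2 = (+0.0780, -0.0780, 0)
  M3 = (-0.0780, -0.0780, 0)
rvec = (0.1616, -0.2388, 0.6106), |rvec| = θ = 0.67526 rad = 38.689°
Rodrigues: sinθ=0.62510, 1−cosθ=0.21945; R = I + sinθ·[k]× + (1−cosθ)·[k]×²:
    [+0.79311 -0.58382 -0.17357]
    [+0.54667 +0.80799 -0.21977]
    [+0.26855 +0.07942 +0.95999]
t = (0.1274, -0.1448, 1.0719) m
M0: Pc = R·M0+t = (+0.02000, -0.12442, +1.05715); u = 780.0·(+0.02000)/1.05715 + 326.5 = 341.2562, v = 893.9·(-0.12442)/1.05715 + 228.5 = 123.2958
M1: Pc = R·M1+t = (+0.14373, -0.03914, +1.09904); u = 780.0·(+0.14373)/1.09904 + 326.5 = 428.5031, v = 893.9·(-0.03914)/1.09904 + 228.5 = 196.6687
M2: Pc = R·M2+t = (+0.23480, -0.16518, +1.08665); u = 780.0·(+0.23480)/1.08665 + 326.5 = 495.0401, v = 893.9·(-0.16518)/1.08665 + 228.5 = 92.6174
M3: Pc = R·M3+t = (+0.11107, -0.25046, +1.04476); u = 780.0·(+0.11107)/1.04476 + 326.5 = 409.4266, v = 893.9·(-0.25046)/1.04476 + 228.5 = 14.2021

c0=(341.26, 123.30) c1=(428.50, 196.67) c2=(495.04, 92.62) c3=(409.43, 14.20)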